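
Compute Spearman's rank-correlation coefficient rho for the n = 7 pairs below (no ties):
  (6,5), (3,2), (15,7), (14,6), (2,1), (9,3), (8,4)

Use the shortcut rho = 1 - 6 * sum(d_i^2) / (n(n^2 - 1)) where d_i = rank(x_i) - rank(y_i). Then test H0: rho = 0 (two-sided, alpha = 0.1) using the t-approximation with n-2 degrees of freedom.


Step 1: Rank x and y separately (midranks; no ties here).
rank(x): 6->3, 3->2, 15->7, 14->6, 2->1, 9->5, 8->4
rank(y): 5->5, 2->2, 7->7, 6->6, 1->1, 3->3, 4->4
Step 2: d_i = R_x(i) - R_y(i); compute d_i^2.
  (3-5)^2=4, (2-2)^2=0, (7-7)^2=0, (6-6)^2=0, (1-1)^2=0, (5-3)^2=4, (4-4)^2=0
sum(d^2) = 8.
Step 3: rho = 1 - 6*8 / (7*(7^2 - 1)) = 1 - 48/336 = 0.857143.
Step 4: Under H0, t = rho * sqrt((n-2)/(1-rho^2)) = 3.7210 ~ t(5).
Step 5: Two-sided p-value from the t-distribution with 5 df = 0.013697.
Step 6: alpha = 0.1. reject H0.

rho = 0.8571, p = 0.013697, reject H0 at alpha = 0.1.


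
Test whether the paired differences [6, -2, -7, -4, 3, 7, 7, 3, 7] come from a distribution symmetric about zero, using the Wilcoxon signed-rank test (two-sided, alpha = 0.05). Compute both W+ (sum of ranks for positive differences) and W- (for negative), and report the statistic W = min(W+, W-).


Step 1: Drop any zero differences (none here) and take |d_i|.
|d| = [6, 2, 7, 4, 3, 7, 7, 3, 7]
Step 2: Midrank |d_i| (ties get averaged ranks).
ranks: |6|->5, |2|->1, |7|->7.5, |4|->4, |3|->2.5, |7|->7.5, |7|->7.5, |3|->2.5, |7|->7.5
Step 3: Attach original signs; sum ranks with positive sign and with negative sign.
W+ = 5 + 2.5 + 7.5 + 7.5 + 2.5 + 7.5 = 32.5
W- = 1 + 7.5 + 4 = 12.5
(Check: W+ + W- = 45 should equal n(n+1)/2 = 45.)
Step 4: Test statistic W = min(W+, W-) = 12.5.
Step 5: Ties in |d|, so use the tie-corrected normal approximation.
        E[W] = n(n+1)/4 = 9*10/4 = 22.5.
        Tie groups: |d|=3 (t=2), |d|=7 (t=4); sum(t^3 - t) = 66.
        Var[W] = n(n+1)(2n+1)/24 - sum(t^3-t)/48 = 1710/24 - 66/48 = 69.875.
        z = (W - E[W]) / sqrt(Var[W]) = (12.5 - 22.5) / 8.3591 = -1.1963.
        Two-sided p = 2*Phi(z) = 0.231581.
Step 6: alpha = 0.05. fail to reject H0.

W+ = 32.5, W- = 12.5, W = min = 12.5, p = 0.231581, fail to reject H0.


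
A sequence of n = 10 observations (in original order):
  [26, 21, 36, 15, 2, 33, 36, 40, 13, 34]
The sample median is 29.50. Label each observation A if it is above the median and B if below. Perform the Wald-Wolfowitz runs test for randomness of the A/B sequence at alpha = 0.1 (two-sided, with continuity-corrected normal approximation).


Step 1: Compute median = 29.50; label A = above, B = below.
Labels in order: BBABBAAABA  (n_A = 5, n_B = 5)
Step 2: Count runs R = 6.
Step 3: Under H0 (random ordering), E[R] = 2*n_A*n_B/(n_A+n_B) + 1 = 2*5*5/10 + 1 = 6.0000.
        Var[R] = 2*n_A*n_B*(2*n_A*n_B - n_A - n_B) / ((n_A+n_B)^2 * (n_A+n_B-1)) = 2000/900 = 2.2222.
        SD[R] = 1.4907.
Step 4: R = E[R], so z = 0 with no continuity correction.
Step 5: Two-sided p-value via normal approximation = 2*(1 - Phi(|z|)) = 1.000000.
Step 6: alpha = 0.1. fail to reject H0.

R = 6, z = 0.0000, p = 1.000000, fail to reject H0.


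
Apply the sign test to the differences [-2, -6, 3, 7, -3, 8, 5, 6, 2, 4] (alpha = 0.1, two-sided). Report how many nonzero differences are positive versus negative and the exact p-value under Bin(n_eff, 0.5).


Step 1: Discard zero differences. Original n = 10; n_eff = number of nonzero differences = 10.
Nonzero differences (with sign): -2, -6, +3, +7, -3, +8, +5, +6, +2, +4
Step 2: Count signs: positive = 7, negative = 3.
Step 3: Under H0: P(positive) = 0.5, so the number of positives S ~ Bin(10, 0.5).
Step 4: Two-sided exact p-value = sum of Bin(10,0.5) probabilities at or below the observed probability = 0.343750.
Step 5: alpha = 0.1. fail to reject H0.

n_eff = 10, pos = 7, neg = 3, p = 0.343750, fail to reject H0.


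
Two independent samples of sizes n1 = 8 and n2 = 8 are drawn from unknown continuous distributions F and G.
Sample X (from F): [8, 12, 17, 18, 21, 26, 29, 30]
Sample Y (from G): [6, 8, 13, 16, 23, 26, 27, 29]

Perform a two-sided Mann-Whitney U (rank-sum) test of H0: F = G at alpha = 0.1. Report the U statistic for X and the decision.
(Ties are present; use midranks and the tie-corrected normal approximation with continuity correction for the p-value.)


Step 1: Combine and sort all 16 observations; assign midranks.
sorted (value, group): (6,Y), (8,X), (8,Y), (12,X), (13,Y), (16,Y), (17,X), (18,X), (21,X), (23,Y), (26,X), (26,Y), (27,Y), (29,X), (29,Y), (30,X)
ranks: 6->1, 8->2.5, 8->2.5, 12->4, 13->5, 16->6, 17->7, 18->8, 21->9, 23->10, 26->11.5, 26->11.5, 27->13, 29->14.5, 29->14.5, 30->16
Step 2: Rank sum for X: R1 = 2.5 + 4 + 7 + 8 + 9 + 11.5 + 14.5 + 16 = 72.5.
Step 3: U_X = R1 - n1(n1+1)/2 = 72.5 - 8*9/2 = 72.5 - 36 = 36.5.
       U_Y = n1*n2 - U_X = 64 - 36.5 = 27.5.
Step 4: Ties are present, so use the tie-corrected normal approximation (with continuity correction) for the p-value.
Step 5: p-value = 0.673745; compare to alpha = 0.1. fail to reject H0.

U_X = 36.5, p = 0.673745, fail to reject H0 at alpha = 0.1.


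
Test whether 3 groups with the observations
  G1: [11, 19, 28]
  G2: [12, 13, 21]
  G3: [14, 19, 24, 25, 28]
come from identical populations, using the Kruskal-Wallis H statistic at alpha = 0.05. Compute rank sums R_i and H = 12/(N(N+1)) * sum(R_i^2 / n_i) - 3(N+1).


Step 1: Combine all N = 11 observations and assign midranks.
sorted (value, group, rank): (11,G1,1), (12,G2,2), (13,G2,3), (14,G3,4), (19,G1,5.5), (19,G3,5.5), (21,G2,7), (24,G3,8), (25,G3,9), (28,G1,10.5), (28,G3,10.5)
Step 2: Sum ranks within each group.
R_1 = 17 (n_1 = 3)
R_2 = 12 (n_2 = 3)
R_3 = 37 (n_3 = 5)
Step 3: H = 12/(N(N+1)) * sum(R_i^2/n_i) - 3(N+1)
     = 12/(11*12) * (17^2/3 + 12^2/3 + 37^2/5) - 3*12
     = 0.090909 * 418.133 - 36
     = 2.012121.
Step 4: Ties present; correction factor C = 1 - 12/(11^3 - 11) = 0.990909. Corrected H = 2.012121 / 0.990909 = 2.030581.
Step 5: Under H0, H ~ chi^2(2); p-value = 0.362297.
Step 6: alpha = 0.05. fail to reject H0.

H = 2.0306, df = 2, p = 0.362297, fail to reject H0.


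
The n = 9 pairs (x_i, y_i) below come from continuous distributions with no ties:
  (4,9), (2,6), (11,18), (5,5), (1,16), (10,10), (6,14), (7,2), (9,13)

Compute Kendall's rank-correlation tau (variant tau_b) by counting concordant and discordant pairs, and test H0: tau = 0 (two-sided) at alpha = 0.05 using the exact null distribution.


Step 1: Enumerate the 36 unordered pairs (i,j) with i<j and classify each by sign(x_j-x_i) * sign(y_j-y_i).
  (1,2):dx=-2,dy=-3->C; (1,3):dx=+7,dy=+9->C; (1,4):dx=+1,dy=-4->D; (1,5):dx=-3,dy=+7->D
  (1,6):dx=+6,dy=+1->C; (1,7):dx=+2,dy=+5->C; (1,8):dx=+3,dy=-7->D; (1,9):dx=+5,dy=+4->C
  (2,3):dx=+9,dy=+12->C; (2,4):dx=+3,dy=-1->D; (2,5):dx=-1,dy=+10->D; (2,6):dx=+8,dy=+4->C
  (2,7):dx=+4,dy=+8->C; (2,8):dx=+5,dy=-4->D; (2,9):dx=+7,dy=+7->C; (3,4):dx=-6,dy=-13->C
  (3,5):dx=-10,dy=-2->C; (3,6):dx=-1,dy=-8->C; (3,7):dx=-5,dy=-4->C; (3,8):dx=-4,dy=-16->C
  (3,9):dx=-2,dy=-5->C; (4,5):dx=-4,dy=+11->D; (4,6):dx=+5,dy=+5->C; (4,7):dx=+1,dy=+9->C
  (4,8):dx=+2,dy=-3->D; (4,9):dx=+4,dy=+8->C; (5,6):dx=+9,dy=-6->D; (5,7):dx=+5,dy=-2->D
  (5,8):dx=+6,dy=-14->D; (5,9):dx=+8,dy=-3->D; (6,7):dx=-4,dy=+4->D; (6,8):dx=-3,dy=-8->C
  (6,9):dx=-1,dy=+3->D; (7,8):dx=+1,dy=-12->D; (7,9):dx=+3,dy=-1->D; (8,9):dx=+2,dy=+11->C
Step 2: C = 20, D = 16, total pairs = 36.
Step 3: tau = (C - D)/(n(n-1)/2) = (20 - 16)/36 = 0.111111.
Step 4: Exact two-sided p-value (enumerate n! = 362880 permutations of y under H0): p = 0.761414.
Step 5: alpha = 0.05. fail to reject H0.

tau_b = 0.1111 (C=20, D=16), p = 0.761414, fail to reject H0.


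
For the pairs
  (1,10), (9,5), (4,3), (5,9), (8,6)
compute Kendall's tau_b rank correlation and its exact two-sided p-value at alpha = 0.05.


Step 1: Enumerate the 10 unordered pairs (i,j) with i<j and classify each by sign(x_j-x_i) * sign(y_j-y_i).
  (1,2):dx=+8,dy=-5->D; (1,3):dx=+3,dy=-7->D; (1,4):dx=+4,dy=-1->D; (1,5):dx=+7,dy=-4->D
  (2,3):dx=-5,dy=-2->C; (2,4):dx=-4,dy=+4->D; (2,5):dx=-1,dy=+1->D; (3,4):dx=+1,dy=+6->C
  (3,5):dx=+4,dy=+3->C; (4,5):dx=+3,dy=-3->D
Step 2: C = 3, D = 7, total pairs = 10.
Step 3: tau = (C - D)/(n(n-1)/2) = (3 - 7)/10 = -0.400000.
Step 4: Exact two-sided p-value (enumerate n! = 120 permutations of y under H0): p = 0.483333.
Step 5: alpha = 0.05. fail to reject H0.

tau_b = -0.4000 (C=3, D=7), p = 0.483333, fail to reject H0.


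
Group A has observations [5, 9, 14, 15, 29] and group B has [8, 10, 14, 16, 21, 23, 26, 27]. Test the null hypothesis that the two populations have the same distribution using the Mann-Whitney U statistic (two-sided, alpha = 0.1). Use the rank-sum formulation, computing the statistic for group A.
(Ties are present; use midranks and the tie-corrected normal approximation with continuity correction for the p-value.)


Step 1: Combine and sort all 13 observations; assign midranks.
sorted (value, group): (5,X), (8,Y), (9,X), (10,Y), (14,X), (14,Y), (15,X), (16,Y), (21,Y), (23,Y), (26,Y), (27,Y), (29,X)
ranks: 5->1, 8->2, 9->3, 10->4, 14->5.5, 14->5.5, 15->7, 16->8, 21->9, 23->10, 26->11, 27->12, 29->13
Step 2: Rank sum for X: R1 = 1 + 3 + 5.5 + 7 + 13 = 29.5.
Step 3: U_X = R1 - n1(n1+1)/2 = 29.5 - 5*6/2 = 29.5 - 15 = 14.5.
       U_Y = n1*n2 - U_X = 40 - 14.5 = 25.5.
Step 4: Ties are present, so use the tie-corrected normal approximation (with continuity correction) for the p-value.
Step 5: p-value = 0.463600; compare to alpha = 0.1. fail to reject H0.

U_X = 14.5, p = 0.463600, fail to reject H0 at alpha = 0.1.


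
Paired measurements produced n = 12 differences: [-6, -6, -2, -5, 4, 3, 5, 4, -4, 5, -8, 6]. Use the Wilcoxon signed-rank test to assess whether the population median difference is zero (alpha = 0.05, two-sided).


Step 1: Drop any zero differences (none here) and take |d_i|.
|d| = [6, 6, 2, 5, 4, 3, 5, 4, 4, 5, 8, 6]
Step 2: Midrank |d_i| (ties get averaged ranks).
ranks: |6|->10, |6|->10, |2|->1, |5|->7, |4|->4, |3|->2, |5|->7, |4|->4, |4|->4, |5|->7, |8|->12, |6|->10
Step 3: Attach original signs; sum ranks with positive sign and with negative sign.
W+ = 4 + 2 + 7 + 4 + 7 + 10 = 34
W- = 10 + 10 + 1 + 7 + 4 + 12 = 44
(Check: W+ + W- = 78 should equal n(n+1)/2 = 78.)
Step 4: Test statistic W = min(W+, W-) = 34.
Step 5: Ties in |d|, so use the tie-corrected normal approximation.
        E[W] = n(n+1)/4 = 12*13/4 = 39.
        Tie groups: |d|=4 (t=3), |d|=5 (t=3), |d|=6 (t=3); sum(t^3 - t) = 72.
        Var[W] = n(n+1)(2n+1)/24 - sum(t^3-t)/48 = 3900/24 - 72/48 = 161.
        z = (W - E[W]) / sqrt(Var[W]) = (34 - 39) / 12.6886 = -0.3941.
        Two-sided p = 2*Phi(z) = 0.693540.
Step 6: alpha = 0.05. fail to reject H0.

W+ = 34, W- = 44, W = min = 34, p = 0.693540, fail to reject H0.


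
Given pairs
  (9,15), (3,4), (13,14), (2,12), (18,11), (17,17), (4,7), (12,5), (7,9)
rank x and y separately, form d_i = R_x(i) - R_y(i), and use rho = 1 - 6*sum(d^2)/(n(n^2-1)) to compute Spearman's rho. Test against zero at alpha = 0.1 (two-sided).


Step 1: Rank x and y separately (midranks; no ties here).
rank(x): 9->5, 3->2, 13->7, 2->1, 18->9, 17->8, 4->3, 12->6, 7->4
rank(y): 15->8, 4->1, 14->7, 12->6, 11->5, 17->9, 7->3, 5->2, 9->4
Step 2: d_i = R_x(i) - R_y(i); compute d_i^2.
  (5-8)^2=9, (2-1)^2=1, (7-7)^2=0, (1-6)^2=25, (9-5)^2=16, (8-9)^2=1, (3-3)^2=0, (6-2)^2=16, (4-4)^2=0
sum(d^2) = 68.
Step 3: rho = 1 - 6*68 / (9*(9^2 - 1)) = 1 - 408/720 = 0.433333.
Step 4: Under H0, t = rho * sqrt((n-2)/(1-rho^2)) = 1.2721 ~ t(7).
Step 5: Two-sided p-value from the t-distribution with 7 df = 0.243952.
Step 6: alpha = 0.1. fail to reject H0.

rho = 0.4333, p = 0.243952, fail to reject H0 at alpha = 0.1.


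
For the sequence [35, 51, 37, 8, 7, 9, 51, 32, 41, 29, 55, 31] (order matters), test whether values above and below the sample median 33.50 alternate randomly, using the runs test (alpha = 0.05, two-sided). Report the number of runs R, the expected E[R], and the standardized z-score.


Step 1: Compute median = 33.50; label A = above, B = below.
Labels in order: AAABBBABABAB  (n_A = 6, n_B = 6)
Step 2: Count runs R = 8.
Step 3: Under H0 (random ordering), E[R] = 2*n_A*n_B/(n_A+n_B) + 1 = 2*6*6/12 + 1 = 7.0000.
        Var[R] = 2*n_A*n_B*(2*n_A*n_B - n_A - n_B) / ((n_A+n_B)^2 * (n_A+n_B-1)) = 4320/1584 = 2.7273.
        SD[R] = 1.6514.
Step 4: Continuity-corrected z = (R - 0.5 - E[R]) / SD[R] = (8 - 0.5 - 7.0000) / 1.6514 = 0.3028.
Step 5: Two-sided p-value via normal approximation = 2*(1 - Phi(|z|)) = 0.762069.
Step 6: alpha = 0.05. fail to reject H0.

R = 8, z = 0.3028, p = 0.762069, fail to reject H0.


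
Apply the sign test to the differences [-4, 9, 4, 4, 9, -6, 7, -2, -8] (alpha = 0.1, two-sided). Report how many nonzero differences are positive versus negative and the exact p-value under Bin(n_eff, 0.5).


Step 1: Discard zero differences. Original n = 9; n_eff = number of nonzero differences = 9.
Nonzero differences (with sign): -4, +9, +4, +4, +9, -6, +7, -2, -8
Step 2: Count signs: positive = 5, negative = 4.
Step 3: Under H0: P(positive) = 0.5, so the number of positives S ~ Bin(9, 0.5).
Step 4: Two-sided exact p-value = sum of Bin(9,0.5) probabilities at or below the observed probability = 1.000000.
Step 5: alpha = 0.1. fail to reject H0.

n_eff = 9, pos = 5, neg = 4, p = 1.000000, fail to reject H0.


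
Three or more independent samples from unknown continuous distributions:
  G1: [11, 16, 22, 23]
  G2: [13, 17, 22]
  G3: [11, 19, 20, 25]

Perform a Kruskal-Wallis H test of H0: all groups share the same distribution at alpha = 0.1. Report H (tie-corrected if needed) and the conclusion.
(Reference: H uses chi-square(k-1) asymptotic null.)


Step 1: Combine all N = 11 observations and assign midranks.
sorted (value, group, rank): (11,G1,1.5), (11,G3,1.5), (13,G2,3), (16,G1,4), (17,G2,5), (19,G3,6), (20,G3,7), (22,G1,8.5), (22,G2,8.5), (23,G1,10), (25,G3,11)
Step 2: Sum ranks within each group.
R_1 = 24 (n_1 = 4)
R_2 = 16.5 (n_2 = 3)
R_3 = 25.5 (n_3 = 4)
Step 3: H = 12/(N(N+1)) * sum(R_i^2/n_i) - 3(N+1)
     = 12/(11*12) * (24^2/4 + 16.5^2/3 + 25.5^2/4) - 3*12
     = 0.090909 * 397.312 - 36
     = 0.119318.
Step 4: Ties present; correction factor C = 1 - 12/(11^3 - 11) = 0.990909. Corrected H = 0.119318 / 0.990909 = 0.120413.
Step 5: Under H0, H ~ chi^2(2); p-value = 0.941570.
Step 6: alpha = 0.1. fail to reject H0.

H = 0.1204, df = 2, p = 0.941570, fail to reject H0.


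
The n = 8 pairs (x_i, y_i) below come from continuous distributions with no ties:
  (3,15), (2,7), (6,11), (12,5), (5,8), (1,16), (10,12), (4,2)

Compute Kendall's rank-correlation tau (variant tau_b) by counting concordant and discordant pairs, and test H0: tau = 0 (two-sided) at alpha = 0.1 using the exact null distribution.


Step 1: Enumerate the 28 unordered pairs (i,j) with i<j and classify each by sign(x_j-x_i) * sign(y_j-y_i).
  (1,2):dx=-1,dy=-8->C; (1,3):dx=+3,dy=-4->D; (1,4):dx=+9,dy=-10->D; (1,5):dx=+2,dy=-7->D
  (1,6):dx=-2,dy=+1->D; (1,7):dx=+7,dy=-3->D; (1,8):dx=+1,dy=-13->D; (2,3):dx=+4,dy=+4->C
  (2,4):dx=+10,dy=-2->D; (2,5):dx=+3,dy=+1->C; (2,6):dx=-1,dy=+9->D; (2,7):dx=+8,dy=+5->C
  (2,8):dx=+2,dy=-5->D; (3,4):dx=+6,dy=-6->D; (3,5):dx=-1,dy=-3->C; (3,6):dx=-5,dy=+5->D
  (3,7):dx=+4,dy=+1->C; (3,8):dx=-2,dy=-9->C; (4,5):dx=-7,dy=+3->D; (4,6):dx=-11,dy=+11->D
  (4,7):dx=-2,dy=+7->D; (4,8):dx=-8,dy=-3->C; (5,6):dx=-4,dy=+8->D; (5,7):dx=+5,dy=+4->C
  (5,8):dx=-1,dy=-6->C; (6,7):dx=+9,dy=-4->D; (6,8):dx=+3,dy=-14->D; (7,8):dx=-6,dy=-10->C
Step 2: C = 11, D = 17, total pairs = 28.
Step 3: tau = (C - D)/(n(n-1)/2) = (11 - 17)/28 = -0.214286.
Step 4: Exact two-sided p-value (enumerate n! = 40320 permutations of y under H0): p = 0.548413.
Step 5: alpha = 0.1. fail to reject H0.

tau_b = -0.2143 (C=11, D=17), p = 0.548413, fail to reject H0.


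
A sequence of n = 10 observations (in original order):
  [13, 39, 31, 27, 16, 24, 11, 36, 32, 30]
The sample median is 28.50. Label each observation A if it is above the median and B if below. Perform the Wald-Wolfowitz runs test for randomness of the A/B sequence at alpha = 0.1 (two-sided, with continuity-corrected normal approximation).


Step 1: Compute median = 28.50; label A = above, B = below.
Labels in order: BAABBBBAAA  (n_A = 5, n_B = 5)
Step 2: Count runs R = 4.
Step 3: Under H0 (random ordering), E[R] = 2*n_A*n_B/(n_A+n_B) + 1 = 2*5*5/10 + 1 = 6.0000.
        Var[R] = 2*n_A*n_B*(2*n_A*n_B - n_A - n_B) / ((n_A+n_B)^2 * (n_A+n_B-1)) = 2000/900 = 2.2222.
        SD[R] = 1.4907.
Step 4: Continuity-corrected z = (R + 0.5 - E[R]) / SD[R] = (4 + 0.5 - 6.0000) / 1.4907 = -1.0062.
Step 5: Two-sided p-value via normal approximation = 2*(1 - Phi(|z|)) = 0.314305.
Step 6: alpha = 0.1. fail to reject H0.

R = 4, z = -1.0062, p = 0.314305, fail to reject H0.


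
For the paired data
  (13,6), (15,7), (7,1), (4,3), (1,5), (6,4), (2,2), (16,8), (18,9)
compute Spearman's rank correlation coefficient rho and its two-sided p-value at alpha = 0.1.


Step 1: Rank x and y separately (midranks; no ties here).
rank(x): 13->6, 15->7, 7->5, 4->3, 1->1, 6->4, 2->2, 16->8, 18->9
rank(y): 6->6, 7->7, 1->1, 3->3, 5->5, 4->4, 2->2, 8->8, 9->9
Step 2: d_i = R_x(i) - R_y(i); compute d_i^2.
  (6-6)^2=0, (7-7)^2=0, (5-1)^2=16, (3-3)^2=0, (1-5)^2=16, (4-4)^2=0, (2-2)^2=0, (8-8)^2=0, (9-9)^2=0
sum(d^2) = 32.
Step 3: rho = 1 - 6*32 / (9*(9^2 - 1)) = 1 - 192/720 = 0.733333.
Step 4: Under H0, t = rho * sqrt((n-2)/(1-rho^2)) = 2.8538 ~ t(7).
Step 5: Two-sided p-value from the t-distribution with 7 df = 0.024554.
Step 6: alpha = 0.1. reject H0.

rho = 0.7333, p = 0.024554, reject H0 at alpha = 0.1.


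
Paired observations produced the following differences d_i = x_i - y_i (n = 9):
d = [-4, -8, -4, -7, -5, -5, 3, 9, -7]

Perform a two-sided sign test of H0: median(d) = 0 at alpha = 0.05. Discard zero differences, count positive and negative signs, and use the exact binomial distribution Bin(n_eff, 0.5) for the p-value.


Step 1: Discard zero differences. Original n = 9; n_eff = number of nonzero differences = 9.
Nonzero differences (with sign): -4, -8, -4, -7, -5, -5, +3, +9, -7
Step 2: Count signs: positive = 2, negative = 7.
Step 3: Under H0: P(positive) = 0.5, so the number of positives S ~ Bin(9, 0.5).
Step 4: Two-sided exact p-value = sum of Bin(9,0.5) probabilities at or below the observed probability = 0.179688.
Step 5: alpha = 0.05. fail to reject H0.

n_eff = 9, pos = 2, neg = 7, p = 0.179688, fail to reject H0.


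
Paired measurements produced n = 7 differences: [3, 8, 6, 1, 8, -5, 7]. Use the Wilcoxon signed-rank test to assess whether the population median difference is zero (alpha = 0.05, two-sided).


Step 1: Drop any zero differences (none here) and take |d_i|.
|d| = [3, 8, 6, 1, 8, 5, 7]
Step 2: Midrank |d_i| (ties get averaged ranks).
ranks: |3|->2, |8|->6.5, |6|->4, |1|->1, |8|->6.5, |5|->3, |7|->5
Step 3: Attach original signs; sum ranks with positive sign and with negative sign.
W+ = 2 + 6.5 + 4 + 1 + 6.5 + 5 = 25
W- = 3 = 3
(Check: W+ + W- = 28 should equal n(n+1)/2 = 28.)
Step 4: Test statistic W = min(W+, W-) = 3.
Step 5: Ties in |d|, so use the tie-corrected normal approximation.
        E[W] = n(n+1)/4 = 7*8/4 = 14.
        Tie groups: |d|=8 (t=2); sum(t^3 - t) = 6.
        Var[W] = n(n+1)(2n+1)/24 - sum(t^3-t)/48 = 840/24 - 6/48 = 34.875.
        z = (W - E[W]) / sqrt(Var[W]) = (3 - 14) / 5.9055 = -1.8627.
        Two-sided p = 2*Phi(z) = 0.062509.
Step 6: alpha = 0.05. fail to reject H0.

W+ = 25, W- = 3, W = min = 3, p = 0.062509, fail to reject H0.


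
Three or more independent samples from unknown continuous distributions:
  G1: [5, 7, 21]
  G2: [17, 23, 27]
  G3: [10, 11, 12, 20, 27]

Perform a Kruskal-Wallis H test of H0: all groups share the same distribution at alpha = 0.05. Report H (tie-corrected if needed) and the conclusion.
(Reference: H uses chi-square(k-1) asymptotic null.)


Step 1: Combine all N = 11 observations and assign midranks.
sorted (value, group, rank): (5,G1,1), (7,G1,2), (10,G3,3), (11,G3,4), (12,G3,5), (17,G2,6), (20,G3,7), (21,G1,8), (23,G2,9), (27,G2,10.5), (27,G3,10.5)
Step 2: Sum ranks within each group.
R_1 = 11 (n_1 = 3)
R_2 = 25.5 (n_2 = 3)
R_3 = 29.5 (n_3 = 5)
Step 3: H = 12/(N(N+1)) * sum(R_i^2/n_i) - 3(N+1)
     = 12/(11*12) * (11^2/3 + 25.5^2/3 + 29.5^2/5) - 3*12
     = 0.090909 * 431.133 - 36
     = 3.193939.
Step 4: Ties present; correction factor C = 1 - 6/(11^3 - 11) = 0.995455. Corrected H = 3.193939 / 0.995455 = 3.208524.
Step 5: Under H0, H ~ chi^2(2); p-value = 0.201038.
Step 6: alpha = 0.05. fail to reject H0.

H = 3.2085, df = 2, p = 0.201038, fail to reject H0.


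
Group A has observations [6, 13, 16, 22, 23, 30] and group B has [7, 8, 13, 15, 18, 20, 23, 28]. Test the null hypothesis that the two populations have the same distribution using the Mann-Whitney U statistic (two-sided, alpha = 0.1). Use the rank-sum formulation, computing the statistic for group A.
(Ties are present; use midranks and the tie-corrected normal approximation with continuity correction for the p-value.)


Step 1: Combine and sort all 14 observations; assign midranks.
sorted (value, group): (6,X), (7,Y), (8,Y), (13,X), (13,Y), (15,Y), (16,X), (18,Y), (20,Y), (22,X), (23,X), (23,Y), (28,Y), (30,X)
ranks: 6->1, 7->2, 8->3, 13->4.5, 13->4.5, 15->6, 16->7, 18->8, 20->9, 22->10, 23->11.5, 23->11.5, 28->13, 30->14
Step 2: Rank sum for X: R1 = 1 + 4.5 + 7 + 10 + 11.5 + 14 = 48.
Step 3: U_X = R1 - n1(n1+1)/2 = 48 - 6*7/2 = 48 - 21 = 27.
       U_Y = n1*n2 - U_X = 48 - 27 = 21.
Step 4: Ties are present, so use the tie-corrected normal approximation (with continuity correction) for the p-value.
Step 5: p-value = 0.746347; compare to alpha = 0.1. fail to reject H0.

U_X = 27, p = 0.746347, fail to reject H0 at alpha = 0.1.


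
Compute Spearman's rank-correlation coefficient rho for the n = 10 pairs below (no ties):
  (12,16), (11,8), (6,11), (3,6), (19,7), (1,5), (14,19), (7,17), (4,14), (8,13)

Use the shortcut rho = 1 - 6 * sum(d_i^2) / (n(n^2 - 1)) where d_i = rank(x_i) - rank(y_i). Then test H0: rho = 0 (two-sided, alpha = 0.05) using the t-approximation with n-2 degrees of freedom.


Step 1: Rank x and y separately (midranks; no ties here).
rank(x): 12->8, 11->7, 6->4, 3->2, 19->10, 1->1, 14->9, 7->5, 4->3, 8->6
rank(y): 16->8, 8->4, 11->5, 6->2, 7->3, 5->1, 19->10, 17->9, 14->7, 13->6
Step 2: d_i = R_x(i) - R_y(i); compute d_i^2.
  (8-8)^2=0, (7-4)^2=9, (4-5)^2=1, (2-2)^2=0, (10-3)^2=49, (1-1)^2=0, (9-10)^2=1, (5-9)^2=16, (3-7)^2=16, (6-6)^2=0
sum(d^2) = 92.
Step 3: rho = 1 - 6*92 / (10*(10^2 - 1)) = 1 - 552/990 = 0.442424.
Step 4: Under H0, t = rho * sqrt((n-2)/(1-rho^2)) = 1.3954 ~ t(8).
Step 5: Two-sided p-value from the t-distribution with 8 df = 0.200423.
Step 6: alpha = 0.05. fail to reject H0.

rho = 0.4424, p = 0.200423, fail to reject H0 at alpha = 0.05.


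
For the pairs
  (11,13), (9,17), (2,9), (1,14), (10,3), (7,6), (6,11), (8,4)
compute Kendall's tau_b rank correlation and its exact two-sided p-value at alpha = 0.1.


Step 1: Enumerate the 28 unordered pairs (i,j) with i<j and classify each by sign(x_j-x_i) * sign(y_j-y_i).
  (1,2):dx=-2,dy=+4->D; (1,3):dx=-9,dy=-4->C; (1,4):dx=-10,dy=+1->D; (1,5):dx=-1,dy=-10->C
  (1,6):dx=-4,dy=-7->C; (1,7):dx=-5,dy=-2->C; (1,8):dx=-3,dy=-9->C; (2,3):dx=-7,dy=-8->C
  (2,4):dx=-8,dy=-3->C; (2,5):dx=+1,dy=-14->D; (2,6):dx=-2,dy=-11->C; (2,7):dx=-3,dy=-6->C
  (2,8):dx=-1,dy=-13->C; (3,4):dx=-1,dy=+5->D; (3,5):dx=+8,dy=-6->D; (3,6):dx=+5,dy=-3->D
  (3,7):dx=+4,dy=+2->C; (3,8):dx=+6,dy=-5->D; (4,5):dx=+9,dy=-11->D; (4,6):dx=+6,dy=-8->D
  (4,7):dx=+5,dy=-3->D; (4,8):dx=+7,dy=-10->D; (5,6):dx=-3,dy=+3->D; (5,7):dx=-4,dy=+8->D
  (5,8):dx=-2,dy=+1->D; (6,7):dx=-1,dy=+5->D; (6,8):dx=+1,dy=-2->D; (7,8):dx=+2,dy=-7->D
Step 2: C = 11, D = 17, total pairs = 28.
Step 3: tau = (C - D)/(n(n-1)/2) = (11 - 17)/28 = -0.214286.
Step 4: Exact two-sided p-value (enumerate n! = 40320 permutations of y under H0): p = 0.548413.
Step 5: alpha = 0.1. fail to reject H0.

tau_b = -0.2143 (C=11, D=17), p = 0.548413, fail to reject H0.


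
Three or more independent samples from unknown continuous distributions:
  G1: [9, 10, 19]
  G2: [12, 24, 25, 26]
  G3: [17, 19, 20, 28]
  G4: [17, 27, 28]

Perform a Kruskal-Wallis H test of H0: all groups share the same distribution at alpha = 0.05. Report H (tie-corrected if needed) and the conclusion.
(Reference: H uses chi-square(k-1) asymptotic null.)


Step 1: Combine all N = 14 observations and assign midranks.
sorted (value, group, rank): (9,G1,1), (10,G1,2), (12,G2,3), (17,G3,4.5), (17,G4,4.5), (19,G1,6.5), (19,G3,6.5), (20,G3,8), (24,G2,9), (25,G2,10), (26,G2,11), (27,G4,12), (28,G3,13.5), (28,G4,13.5)
Step 2: Sum ranks within each group.
R_1 = 9.5 (n_1 = 3)
R_2 = 33 (n_2 = 4)
R_3 = 32.5 (n_3 = 4)
R_4 = 30 (n_4 = 3)
Step 3: H = 12/(N(N+1)) * sum(R_i^2/n_i) - 3(N+1)
     = 12/(14*15) * (9.5^2/3 + 33^2/4 + 32.5^2/4 + 30^2/3) - 3*15
     = 0.057143 * 866.396 - 45
     = 4.508333.
Step 4: Ties present; correction factor C = 1 - 18/(14^3 - 14) = 0.993407. Corrected H = 4.508333 / 0.993407 = 4.538256.
Step 5: Under H0, H ~ chi^2(3); p-value = 0.208903.
Step 6: alpha = 0.05. fail to reject H0.

H = 4.5383, df = 3, p = 0.208903, fail to reject H0.


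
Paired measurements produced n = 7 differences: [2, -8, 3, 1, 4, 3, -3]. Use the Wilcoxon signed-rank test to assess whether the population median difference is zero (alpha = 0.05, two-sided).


Step 1: Drop any zero differences (none here) and take |d_i|.
|d| = [2, 8, 3, 1, 4, 3, 3]
Step 2: Midrank |d_i| (ties get averaged ranks).
ranks: |2|->2, |8|->7, |3|->4, |1|->1, |4|->6, |3|->4, |3|->4
Step 3: Attach original signs; sum ranks with positive sign and with negative sign.
W+ = 2 + 4 + 1 + 6 + 4 = 17
W- = 7 + 4 = 11
(Check: W+ + W- = 28 should equal n(n+1)/2 = 28.)
Step 4: Test statistic W = min(W+, W-) = 11.
Step 5: Ties in |d|, so use the tie-corrected normal approximation.
        E[W] = n(n+1)/4 = 7*8/4 = 14.
        Tie groups: |d|=3 (t=3); sum(t^3 - t) = 24.
        Var[W] = n(n+1)(2n+1)/24 - sum(t^3-t)/48 = 840/24 - 24/48 = 34.5.
        z = (W - E[W]) / sqrt(Var[W]) = (11 - 14) / 5.8737 = -0.5108.
        Two-sided p = 2*Phi(z) = 0.609523.
Step 6: alpha = 0.05. fail to reject H0.

W+ = 17, W- = 11, W = min = 11, p = 0.609523, fail to reject H0.


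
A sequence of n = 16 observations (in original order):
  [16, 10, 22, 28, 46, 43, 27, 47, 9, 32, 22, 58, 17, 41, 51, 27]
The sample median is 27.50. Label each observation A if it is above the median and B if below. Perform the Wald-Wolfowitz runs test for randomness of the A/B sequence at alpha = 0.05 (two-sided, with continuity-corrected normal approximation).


Step 1: Compute median = 27.50; label A = above, B = below.
Labels in order: BBBAAABABABABAAB  (n_A = 8, n_B = 8)
Step 2: Count runs R = 11.
Step 3: Under H0 (random ordering), E[R] = 2*n_A*n_B/(n_A+n_B) + 1 = 2*8*8/16 + 1 = 9.0000.
        Var[R] = 2*n_A*n_B*(2*n_A*n_B - n_A - n_B) / ((n_A+n_B)^2 * (n_A+n_B-1)) = 14336/3840 = 3.7333.
        SD[R] = 1.9322.
Step 4: Continuity-corrected z = (R - 0.5 - E[R]) / SD[R] = (11 - 0.5 - 9.0000) / 1.9322 = 0.7763.
Step 5: Two-sided p-value via normal approximation = 2*(1 - Phi(|z|)) = 0.437558.
Step 6: alpha = 0.05. fail to reject H0.

R = 11, z = 0.7763, p = 0.437558, fail to reject H0.


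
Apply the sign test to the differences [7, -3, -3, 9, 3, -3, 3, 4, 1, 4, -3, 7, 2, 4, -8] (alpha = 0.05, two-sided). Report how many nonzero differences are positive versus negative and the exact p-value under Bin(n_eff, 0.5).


Step 1: Discard zero differences. Original n = 15; n_eff = number of nonzero differences = 15.
Nonzero differences (with sign): +7, -3, -3, +9, +3, -3, +3, +4, +1, +4, -3, +7, +2, +4, -8
Step 2: Count signs: positive = 10, negative = 5.
Step 3: Under H0: P(positive) = 0.5, so the number of positives S ~ Bin(15, 0.5).
Step 4: Two-sided exact p-value = sum of Bin(15,0.5) probabilities at or below the observed probability = 0.301758.
Step 5: alpha = 0.05. fail to reject H0.

n_eff = 15, pos = 10, neg = 5, p = 0.301758, fail to reject H0.


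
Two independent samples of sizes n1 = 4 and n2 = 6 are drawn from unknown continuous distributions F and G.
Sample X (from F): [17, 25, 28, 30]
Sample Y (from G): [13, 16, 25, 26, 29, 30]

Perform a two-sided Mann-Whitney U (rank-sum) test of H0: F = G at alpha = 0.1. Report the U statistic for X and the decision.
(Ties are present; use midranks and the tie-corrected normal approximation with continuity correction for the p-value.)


Step 1: Combine and sort all 10 observations; assign midranks.
sorted (value, group): (13,Y), (16,Y), (17,X), (25,X), (25,Y), (26,Y), (28,X), (29,Y), (30,X), (30,Y)
ranks: 13->1, 16->2, 17->3, 25->4.5, 25->4.5, 26->6, 28->7, 29->8, 30->9.5, 30->9.5
Step 2: Rank sum for X: R1 = 3 + 4.5 + 7 + 9.5 = 24.
Step 3: U_X = R1 - n1(n1+1)/2 = 24 - 4*5/2 = 24 - 10 = 14.
       U_Y = n1*n2 - U_X = 24 - 14 = 10.
Step 4: Ties are present, so use the tie-corrected normal approximation (with continuity correction) for the p-value.
Step 5: p-value = 0.747637; compare to alpha = 0.1. fail to reject H0.

U_X = 14, p = 0.747637, fail to reject H0 at alpha = 0.1.


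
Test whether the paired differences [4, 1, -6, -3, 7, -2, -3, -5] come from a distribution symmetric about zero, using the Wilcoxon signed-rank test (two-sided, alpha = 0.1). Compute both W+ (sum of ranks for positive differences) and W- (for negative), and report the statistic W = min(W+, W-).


Step 1: Drop any zero differences (none here) and take |d_i|.
|d| = [4, 1, 6, 3, 7, 2, 3, 5]
Step 2: Midrank |d_i| (ties get averaged ranks).
ranks: |4|->5, |1|->1, |6|->7, |3|->3.5, |7|->8, |2|->2, |3|->3.5, |5|->6
Step 3: Attach original signs; sum ranks with positive sign and with negative sign.
W+ = 5 + 1 + 8 = 14
W- = 7 + 3.5 + 2 + 3.5 + 6 = 22
(Check: W+ + W- = 36 should equal n(n+1)/2 = 36.)
Step 4: Test statistic W = min(W+, W-) = 14.
Step 5: Ties in |d|, so use the tie-corrected normal approximation.
        E[W] = n(n+1)/4 = 8*9/4 = 18.
        Tie groups: |d|=3 (t=2); sum(t^3 - t) = 6.
        Var[W] = n(n+1)(2n+1)/24 - sum(t^3-t)/48 = 1224/24 - 6/48 = 50.875.
        z = (W - E[W]) / sqrt(Var[W]) = (14 - 18) / 7.1327 = -0.5608.
        Two-sided p = 2*Phi(z) = 0.574934.
Step 6: alpha = 0.1. fail to reject H0.

W+ = 14, W- = 22, W = min = 14, p = 0.574934, fail to reject H0.


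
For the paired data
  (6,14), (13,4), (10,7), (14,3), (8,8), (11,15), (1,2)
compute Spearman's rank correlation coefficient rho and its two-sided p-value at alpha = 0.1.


Step 1: Rank x and y separately (midranks; no ties here).
rank(x): 6->2, 13->6, 10->4, 14->7, 8->3, 11->5, 1->1
rank(y): 14->6, 4->3, 7->4, 3->2, 8->5, 15->7, 2->1
Step 2: d_i = R_x(i) - R_y(i); compute d_i^2.
  (2-6)^2=16, (6-3)^2=9, (4-4)^2=0, (7-2)^2=25, (3-5)^2=4, (5-7)^2=4, (1-1)^2=0
sum(d^2) = 58.
Step 3: rho = 1 - 6*58 / (7*(7^2 - 1)) = 1 - 348/336 = -0.035714.
Step 4: Under H0, t = rho * sqrt((n-2)/(1-rho^2)) = -0.0799 ~ t(5).
Step 5: Two-sided p-value from the t-distribution with 5 df = 0.939408.
Step 6: alpha = 0.1. fail to reject H0.

rho = -0.0357, p = 0.939408, fail to reject H0 at alpha = 0.1.


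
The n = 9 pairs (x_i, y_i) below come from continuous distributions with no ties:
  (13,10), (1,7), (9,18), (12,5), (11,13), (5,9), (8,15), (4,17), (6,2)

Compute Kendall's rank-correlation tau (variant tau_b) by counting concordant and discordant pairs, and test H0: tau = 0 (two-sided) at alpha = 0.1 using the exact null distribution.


Step 1: Enumerate the 36 unordered pairs (i,j) with i<j and classify each by sign(x_j-x_i) * sign(y_j-y_i).
  (1,2):dx=-12,dy=-3->C; (1,3):dx=-4,dy=+8->D; (1,4):dx=-1,dy=-5->C; (1,5):dx=-2,dy=+3->D
  (1,6):dx=-8,dy=-1->C; (1,7):dx=-5,dy=+5->D; (1,8):dx=-9,dy=+7->D; (1,9):dx=-7,dy=-8->C
  (2,3):dx=+8,dy=+11->C; (2,4):dx=+11,dy=-2->D; (2,5):dx=+10,dy=+6->C; (2,6):dx=+4,dy=+2->C
  (2,7):dx=+7,dy=+8->C; (2,8):dx=+3,dy=+10->C; (2,9):dx=+5,dy=-5->D; (3,4):dx=+3,dy=-13->D
  (3,5):dx=+2,dy=-5->D; (3,6):dx=-4,dy=-9->C; (3,7):dx=-1,dy=-3->C; (3,8):dx=-5,dy=-1->C
  (3,9):dx=-3,dy=-16->C; (4,5):dx=-1,dy=+8->D; (4,6):dx=-7,dy=+4->D; (4,7):dx=-4,dy=+10->D
  (4,8):dx=-8,dy=+12->D; (4,9):dx=-6,dy=-3->C; (5,6):dx=-6,dy=-4->C; (5,7):dx=-3,dy=+2->D
  (5,8):dx=-7,dy=+4->D; (5,9):dx=-5,dy=-11->C; (6,7):dx=+3,dy=+6->C; (6,8):dx=-1,dy=+8->D
  (6,9):dx=+1,dy=-7->D; (7,8):dx=-4,dy=+2->D; (7,9):dx=-2,dy=-13->C; (8,9):dx=+2,dy=-15->D
Step 2: C = 18, D = 18, total pairs = 36.
Step 3: tau = (C - D)/(n(n-1)/2) = (18 - 18)/36 = 0.000000.
Step 4: Exact two-sided p-value (enumerate n! = 362880 permutations of y under H0): p = 1.000000.
Step 5: alpha = 0.1. fail to reject H0.

tau_b = 0.0000 (C=18, D=18), p = 1.000000, fail to reject H0.


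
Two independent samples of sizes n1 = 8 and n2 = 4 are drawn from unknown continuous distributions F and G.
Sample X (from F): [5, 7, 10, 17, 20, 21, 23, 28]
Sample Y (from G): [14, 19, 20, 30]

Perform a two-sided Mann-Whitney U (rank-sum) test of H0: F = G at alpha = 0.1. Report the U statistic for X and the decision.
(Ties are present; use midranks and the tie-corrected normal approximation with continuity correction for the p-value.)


Step 1: Combine and sort all 12 observations; assign midranks.
sorted (value, group): (5,X), (7,X), (10,X), (14,Y), (17,X), (19,Y), (20,X), (20,Y), (21,X), (23,X), (28,X), (30,Y)
ranks: 5->1, 7->2, 10->3, 14->4, 17->5, 19->6, 20->7.5, 20->7.5, 21->9, 23->10, 28->11, 30->12
Step 2: Rank sum for X: R1 = 1 + 2 + 3 + 5 + 7.5 + 9 + 10 + 11 = 48.5.
Step 3: U_X = R1 - n1(n1+1)/2 = 48.5 - 8*9/2 = 48.5 - 36 = 12.5.
       U_Y = n1*n2 - U_X = 32 - 12.5 = 19.5.
Step 4: Ties are present, so use the tie-corrected normal approximation (with continuity correction) for the p-value.
Step 5: p-value = 0.609759; compare to alpha = 0.1. fail to reject H0.

U_X = 12.5, p = 0.609759, fail to reject H0 at alpha = 0.1.


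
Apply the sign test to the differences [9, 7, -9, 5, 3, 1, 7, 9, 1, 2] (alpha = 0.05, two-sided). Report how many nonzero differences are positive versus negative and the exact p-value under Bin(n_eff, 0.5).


Step 1: Discard zero differences. Original n = 10; n_eff = number of nonzero differences = 10.
Nonzero differences (with sign): +9, +7, -9, +5, +3, +1, +7, +9, +1, +2
Step 2: Count signs: positive = 9, negative = 1.
Step 3: Under H0: P(positive) = 0.5, so the number of positives S ~ Bin(10, 0.5).
Step 4: Two-sided exact p-value = sum of Bin(10,0.5) probabilities at or below the observed probability = 0.021484.
Step 5: alpha = 0.05. reject H0.

n_eff = 10, pos = 9, neg = 1, p = 0.021484, reject H0.


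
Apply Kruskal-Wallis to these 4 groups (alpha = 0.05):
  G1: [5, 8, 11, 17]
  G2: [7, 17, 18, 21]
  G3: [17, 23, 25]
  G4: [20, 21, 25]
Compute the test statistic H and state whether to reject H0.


Step 1: Combine all N = 14 observations and assign midranks.
sorted (value, group, rank): (5,G1,1), (7,G2,2), (8,G1,3), (11,G1,4), (17,G1,6), (17,G2,6), (17,G3,6), (18,G2,8), (20,G4,9), (21,G2,10.5), (21,G4,10.5), (23,G3,12), (25,G3,13.5), (25,G4,13.5)
Step 2: Sum ranks within each group.
R_1 = 14 (n_1 = 4)
R_2 = 26.5 (n_2 = 4)
R_3 = 31.5 (n_3 = 3)
R_4 = 33 (n_4 = 3)
Step 3: H = 12/(N(N+1)) * sum(R_i^2/n_i) - 3(N+1)
     = 12/(14*15) * (14^2/4 + 26.5^2/4 + 31.5^2/3 + 33^2/3) - 3*15
     = 0.057143 * 918.312 - 45
     = 7.475000.
Step 4: Ties present; correction factor C = 1 - 36/(14^3 - 14) = 0.986813. Corrected H = 7.475000 / 0.986813 = 7.574889.
Step 5: Under H0, H ~ chi^2(3); p-value = 0.055665.
Step 6: alpha = 0.05. fail to reject H0.

H = 7.5749, df = 3, p = 0.055665, fail to reject H0.


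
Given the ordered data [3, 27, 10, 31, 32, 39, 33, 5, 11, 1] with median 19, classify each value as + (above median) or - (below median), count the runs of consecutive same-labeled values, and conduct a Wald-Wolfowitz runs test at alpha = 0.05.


Step 1: Compute median = 19; label A = above, B = below.
Labels in order: BABAAAABBB  (n_A = 5, n_B = 5)
Step 2: Count runs R = 5.
Step 3: Under H0 (random ordering), E[R] = 2*n_A*n_B/(n_A+n_B) + 1 = 2*5*5/10 + 1 = 6.0000.
        Var[R] = 2*n_A*n_B*(2*n_A*n_B - n_A - n_B) / ((n_A+n_B)^2 * (n_A+n_B-1)) = 2000/900 = 2.2222.
        SD[R] = 1.4907.
Step 4: Continuity-corrected z = (R + 0.5 - E[R]) / SD[R] = (5 + 0.5 - 6.0000) / 1.4907 = -0.3354.
Step 5: Two-sided p-value via normal approximation = 2*(1 - Phi(|z|)) = 0.737316.
Step 6: alpha = 0.05. fail to reject H0.

R = 5, z = -0.3354, p = 0.737316, fail to reject H0.


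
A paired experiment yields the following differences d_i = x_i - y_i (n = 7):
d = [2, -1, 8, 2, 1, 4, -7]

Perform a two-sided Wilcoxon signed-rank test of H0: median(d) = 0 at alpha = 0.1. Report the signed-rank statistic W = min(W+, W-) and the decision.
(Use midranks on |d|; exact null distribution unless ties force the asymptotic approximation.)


Step 1: Drop any zero differences (none here) and take |d_i|.
|d| = [2, 1, 8, 2, 1, 4, 7]
Step 2: Midrank |d_i| (ties get averaged ranks).
ranks: |2|->3.5, |1|->1.5, |8|->7, |2|->3.5, |1|->1.5, |4|->5, |7|->6
Step 3: Attach original signs; sum ranks with positive sign and with negative sign.
W+ = 3.5 + 7 + 3.5 + 1.5 + 5 = 20.5
W- = 1.5 + 6 = 7.5
(Check: W+ + W- = 28 should equal n(n+1)/2 = 28.)
Step 4: Test statistic W = min(W+, W-) = 7.5.
Step 5: Ties in |d|, so use the tie-corrected normal approximation.
        E[W] = n(n+1)/4 = 7*8/4 = 14.
        Tie groups: |d|=1 (t=2), |d|=2 (t=2); sum(t^3 - t) = 12.
        Var[W] = n(n+1)(2n+1)/24 - sum(t^3-t)/48 = 840/24 - 12/48 = 34.75.
        z = (W - E[W]) / sqrt(Var[W]) = (7.5 - 14) / 5.8949 = -1.1026.
        Two-sided p = 2*Phi(z) = 0.270181.
Step 6: alpha = 0.1. fail to reject H0.

W+ = 20.5, W- = 7.5, W = min = 7.5, p = 0.270181, fail to reject H0.


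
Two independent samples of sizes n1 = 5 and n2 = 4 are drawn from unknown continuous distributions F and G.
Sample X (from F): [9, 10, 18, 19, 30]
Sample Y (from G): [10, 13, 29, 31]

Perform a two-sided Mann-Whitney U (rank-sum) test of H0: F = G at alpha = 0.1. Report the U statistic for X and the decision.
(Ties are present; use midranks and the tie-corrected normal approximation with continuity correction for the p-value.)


Step 1: Combine and sort all 9 observations; assign midranks.
sorted (value, group): (9,X), (10,X), (10,Y), (13,Y), (18,X), (19,X), (29,Y), (30,X), (31,Y)
ranks: 9->1, 10->2.5, 10->2.5, 13->4, 18->5, 19->6, 29->7, 30->8, 31->9
Step 2: Rank sum for X: R1 = 1 + 2.5 + 5 + 6 + 8 = 22.5.
Step 3: U_X = R1 - n1(n1+1)/2 = 22.5 - 5*6/2 = 22.5 - 15 = 7.5.
       U_Y = n1*n2 - U_X = 20 - 7.5 = 12.5.
Step 4: Ties are present, so use the tie-corrected normal approximation (with continuity correction) for the p-value.
Step 5: p-value = 0.622753; compare to alpha = 0.1. fail to reject H0.

U_X = 7.5, p = 0.622753, fail to reject H0 at alpha = 0.1.


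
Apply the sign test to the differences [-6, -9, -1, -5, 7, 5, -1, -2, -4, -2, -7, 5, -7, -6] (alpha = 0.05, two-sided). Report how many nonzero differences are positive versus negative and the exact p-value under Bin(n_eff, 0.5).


Step 1: Discard zero differences. Original n = 14; n_eff = number of nonzero differences = 14.
Nonzero differences (with sign): -6, -9, -1, -5, +7, +5, -1, -2, -4, -2, -7, +5, -7, -6
Step 2: Count signs: positive = 3, negative = 11.
Step 3: Under H0: P(positive) = 0.5, so the number of positives S ~ Bin(14, 0.5).
Step 4: Two-sided exact p-value = sum of Bin(14,0.5) probabilities at or below the observed probability = 0.057373.
Step 5: alpha = 0.05. fail to reject H0.

n_eff = 14, pos = 3, neg = 11, p = 0.057373, fail to reject H0.


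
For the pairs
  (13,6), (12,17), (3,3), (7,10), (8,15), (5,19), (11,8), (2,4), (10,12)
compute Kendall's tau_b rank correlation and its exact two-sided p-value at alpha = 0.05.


Step 1: Enumerate the 36 unordered pairs (i,j) with i<j and classify each by sign(x_j-x_i) * sign(y_j-y_i).
  (1,2):dx=-1,dy=+11->D; (1,3):dx=-10,dy=-3->C; (1,4):dx=-6,dy=+4->D; (1,5):dx=-5,dy=+9->D
  (1,6):dx=-8,dy=+13->D; (1,7):dx=-2,dy=+2->D; (1,8):dx=-11,dy=-2->C; (1,9):dx=-3,dy=+6->D
  (2,3):dx=-9,dy=-14->C; (2,4):dx=-5,dy=-7->C; (2,5):dx=-4,dy=-2->C; (2,6):dx=-7,dy=+2->D
  (2,7):dx=-1,dy=-9->C; (2,8):dx=-10,dy=-13->C; (2,9):dx=-2,dy=-5->C; (3,4):dx=+4,dy=+7->C
  (3,5):dx=+5,dy=+12->C; (3,6):dx=+2,dy=+16->C; (3,7):dx=+8,dy=+5->C; (3,8):dx=-1,dy=+1->D
  (3,9):dx=+7,dy=+9->C; (4,5):dx=+1,dy=+5->C; (4,6):dx=-2,dy=+9->D; (4,7):dx=+4,dy=-2->D
  (4,8):dx=-5,dy=-6->C; (4,9):dx=+3,dy=+2->C; (5,6):dx=-3,dy=+4->D; (5,7):dx=+3,dy=-7->D
  (5,8):dx=-6,dy=-11->C; (5,9):dx=+2,dy=-3->D; (6,7):dx=+6,dy=-11->D; (6,8):dx=-3,dy=-15->C
  (6,9):dx=+5,dy=-7->D; (7,8):dx=-9,dy=-4->C; (7,9):dx=-1,dy=+4->D; (8,9):dx=+8,dy=+8->C
Step 2: C = 20, D = 16, total pairs = 36.
Step 3: tau = (C - D)/(n(n-1)/2) = (20 - 16)/36 = 0.111111.
Step 4: Exact two-sided p-value (enumerate n! = 362880 permutations of y under H0): p = 0.761414.
Step 5: alpha = 0.05. fail to reject H0.

tau_b = 0.1111 (C=20, D=16), p = 0.761414, fail to reject H0.
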